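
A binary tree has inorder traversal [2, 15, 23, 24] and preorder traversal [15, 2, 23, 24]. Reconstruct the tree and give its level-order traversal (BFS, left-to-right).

Inorder:  [2, 15, 23, 24]
Preorder: [15, 2, 23, 24]
Algorithm: preorder visits root first, so consume preorder in order;
for each root, split the current inorder slice at that value into
left-subtree inorder and right-subtree inorder, then recurse.
Recursive splits:
  root=15; inorder splits into left=[2], right=[23, 24]
  root=2; inorder splits into left=[], right=[]
  root=23; inorder splits into left=[], right=[24]
  root=24; inorder splits into left=[], right=[]
Reconstructed level-order: [15, 2, 23, 24]


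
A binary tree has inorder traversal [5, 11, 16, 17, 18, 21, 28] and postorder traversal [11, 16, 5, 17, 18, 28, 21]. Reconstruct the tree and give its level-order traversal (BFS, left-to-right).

Inorder:   [5, 11, 16, 17, 18, 21, 28]
Postorder: [11, 16, 5, 17, 18, 28, 21]
Algorithm: postorder visits root last, so walk postorder right-to-left;
each value is the root of the current inorder slice — split it at that
value, recurse on the right subtree first, then the left.
Recursive splits:
  root=21; inorder splits into left=[5, 11, 16, 17, 18], right=[28]
  root=28; inorder splits into left=[], right=[]
  root=18; inorder splits into left=[5, 11, 16, 17], right=[]
  root=17; inorder splits into left=[5, 11, 16], right=[]
  root=5; inorder splits into left=[], right=[11, 16]
  root=16; inorder splits into left=[11], right=[]
  root=11; inorder splits into left=[], right=[]
Reconstructed level-order: [21, 18, 28, 17, 5, 16, 11]


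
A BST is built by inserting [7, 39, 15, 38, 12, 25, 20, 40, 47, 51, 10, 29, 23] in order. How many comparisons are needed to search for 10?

Search path for 10: 7 -> 39 -> 15 -> 12 -> 10
Found: True
Comparisons: 5


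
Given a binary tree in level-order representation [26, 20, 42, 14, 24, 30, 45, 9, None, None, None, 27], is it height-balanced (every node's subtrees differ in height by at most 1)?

Tree (level-order array): [26, 20, 42, 14, 24, 30, 45, 9, None, None, None, 27]
Definition: a tree is height-balanced if, at every node, |h(left) - h(right)| <= 1 (empty subtree has height -1).
Bottom-up per-node check:
  node 9: h_left=-1, h_right=-1, diff=0 [OK], height=0
  node 14: h_left=0, h_right=-1, diff=1 [OK], height=1
  node 24: h_left=-1, h_right=-1, diff=0 [OK], height=0
  node 20: h_left=1, h_right=0, diff=1 [OK], height=2
  node 27: h_left=-1, h_right=-1, diff=0 [OK], height=0
  node 30: h_left=0, h_right=-1, diff=1 [OK], height=1
  node 45: h_left=-1, h_right=-1, diff=0 [OK], height=0
  node 42: h_left=1, h_right=0, diff=1 [OK], height=2
  node 26: h_left=2, h_right=2, diff=0 [OK], height=3
All nodes satisfy the balance condition.
Result: Balanced


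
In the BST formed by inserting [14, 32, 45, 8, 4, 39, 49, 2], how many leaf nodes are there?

Tree built from: [14, 32, 45, 8, 4, 39, 49, 2]
Tree (level-order array): [14, 8, 32, 4, None, None, 45, 2, None, 39, 49]
Rule: A leaf has 0 children.
Per-node child counts:
  node 14: 2 child(ren)
  node 8: 1 child(ren)
  node 4: 1 child(ren)
  node 2: 0 child(ren)
  node 32: 1 child(ren)
  node 45: 2 child(ren)
  node 39: 0 child(ren)
  node 49: 0 child(ren)
Matching nodes: [2, 39, 49]
Count of leaf nodes: 3


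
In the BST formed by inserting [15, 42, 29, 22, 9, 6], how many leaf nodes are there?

Tree built from: [15, 42, 29, 22, 9, 6]
Tree (level-order array): [15, 9, 42, 6, None, 29, None, None, None, 22]
Rule: A leaf has 0 children.
Per-node child counts:
  node 15: 2 child(ren)
  node 9: 1 child(ren)
  node 6: 0 child(ren)
  node 42: 1 child(ren)
  node 29: 1 child(ren)
  node 22: 0 child(ren)
Matching nodes: [6, 22]
Count of leaf nodes: 2


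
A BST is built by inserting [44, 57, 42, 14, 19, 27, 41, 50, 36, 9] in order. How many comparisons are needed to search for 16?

Search path for 16: 44 -> 42 -> 14 -> 19
Found: False
Comparisons: 4


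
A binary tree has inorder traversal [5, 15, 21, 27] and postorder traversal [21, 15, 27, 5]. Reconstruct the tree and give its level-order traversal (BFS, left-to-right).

Inorder:   [5, 15, 21, 27]
Postorder: [21, 15, 27, 5]
Algorithm: postorder visits root last, so walk postorder right-to-left;
each value is the root of the current inorder slice — split it at that
value, recurse on the right subtree first, then the left.
Recursive splits:
  root=5; inorder splits into left=[], right=[15, 21, 27]
  root=27; inorder splits into left=[15, 21], right=[]
  root=15; inorder splits into left=[], right=[21]
  root=21; inorder splits into left=[], right=[]
Reconstructed level-order: [5, 27, 15, 21]


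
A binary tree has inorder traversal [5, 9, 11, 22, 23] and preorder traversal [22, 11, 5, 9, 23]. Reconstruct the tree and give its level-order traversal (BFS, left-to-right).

Inorder:  [5, 9, 11, 22, 23]
Preorder: [22, 11, 5, 9, 23]
Algorithm: preorder visits root first, so consume preorder in order;
for each root, split the current inorder slice at that value into
left-subtree inorder and right-subtree inorder, then recurse.
Recursive splits:
  root=22; inorder splits into left=[5, 9, 11], right=[23]
  root=11; inorder splits into left=[5, 9], right=[]
  root=5; inorder splits into left=[], right=[9]
  root=9; inorder splits into left=[], right=[]
  root=23; inorder splits into left=[], right=[]
Reconstructed level-order: [22, 11, 23, 5, 9]


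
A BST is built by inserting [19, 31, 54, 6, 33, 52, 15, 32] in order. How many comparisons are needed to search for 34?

Search path for 34: 19 -> 31 -> 54 -> 33 -> 52
Found: False
Comparisons: 5


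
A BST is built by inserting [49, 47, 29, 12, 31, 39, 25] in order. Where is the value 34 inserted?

Starting tree (level order): [49, 47, None, 29, None, 12, 31, None, 25, None, 39]
Insertion path: 49 -> 47 -> 29 -> 31 -> 39
Result: insert 34 as left child of 39
Final tree (level order): [49, 47, None, 29, None, 12, 31, None, 25, None, 39, None, None, 34]


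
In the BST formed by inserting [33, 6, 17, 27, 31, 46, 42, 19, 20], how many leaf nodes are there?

Tree built from: [33, 6, 17, 27, 31, 46, 42, 19, 20]
Tree (level-order array): [33, 6, 46, None, 17, 42, None, None, 27, None, None, 19, 31, None, 20]
Rule: A leaf has 0 children.
Per-node child counts:
  node 33: 2 child(ren)
  node 6: 1 child(ren)
  node 17: 1 child(ren)
  node 27: 2 child(ren)
  node 19: 1 child(ren)
  node 20: 0 child(ren)
  node 31: 0 child(ren)
  node 46: 1 child(ren)
  node 42: 0 child(ren)
Matching nodes: [20, 31, 42]
Count of leaf nodes: 3


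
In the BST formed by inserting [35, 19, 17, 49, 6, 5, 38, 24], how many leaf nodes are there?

Tree built from: [35, 19, 17, 49, 6, 5, 38, 24]
Tree (level-order array): [35, 19, 49, 17, 24, 38, None, 6, None, None, None, None, None, 5]
Rule: A leaf has 0 children.
Per-node child counts:
  node 35: 2 child(ren)
  node 19: 2 child(ren)
  node 17: 1 child(ren)
  node 6: 1 child(ren)
  node 5: 0 child(ren)
  node 24: 0 child(ren)
  node 49: 1 child(ren)
  node 38: 0 child(ren)
Matching nodes: [5, 24, 38]
Count of leaf nodes: 3


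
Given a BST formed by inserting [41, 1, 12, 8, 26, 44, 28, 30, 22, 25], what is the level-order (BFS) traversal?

Tree insertion order: [41, 1, 12, 8, 26, 44, 28, 30, 22, 25]
Tree (level-order array): [41, 1, 44, None, 12, None, None, 8, 26, None, None, 22, 28, None, 25, None, 30]
BFS from the root, enqueuing left then right child of each popped node:
  queue [41] -> pop 41, enqueue [1, 44], visited so far: [41]
  queue [1, 44] -> pop 1, enqueue [12], visited so far: [41, 1]
  queue [44, 12] -> pop 44, enqueue [none], visited so far: [41, 1, 44]
  queue [12] -> pop 12, enqueue [8, 26], visited so far: [41, 1, 44, 12]
  queue [8, 26] -> pop 8, enqueue [none], visited so far: [41, 1, 44, 12, 8]
  queue [26] -> pop 26, enqueue [22, 28], visited so far: [41, 1, 44, 12, 8, 26]
  queue [22, 28] -> pop 22, enqueue [25], visited so far: [41, 1, 44, 12, 8, 26, 22]
  queue [28, 25] -> pop 28, enqueue [30], visited so far: [41, 1, 44, 12, 8, 26, 22, 28]
  queue [25, 30] -> pop 25, enqueue [none], visited so far: [41, 1, 44, 12, 8, 26, 22, 28, 25]
  queue [30] -> pop 30, enqueue [none], visited so far: [41, 1, 44, 12, 8, 26, 22, 28, 25, 30]
Result: [41, 1, 44, 12, 8, 26, 22, 28, 25, 30]


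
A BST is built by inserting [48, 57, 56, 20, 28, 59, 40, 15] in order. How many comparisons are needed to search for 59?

Search path for 59: 48 -> 57 -> 59
Found: True
Comparisons: 3


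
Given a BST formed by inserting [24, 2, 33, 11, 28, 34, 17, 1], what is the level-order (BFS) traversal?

Tree insertion order: [24, 2, 33, 11, 28, 34, 17, 1]
Tree (level-order array): [24, 2, 33, 1, 11, 28, 34, None, None, None, 17]
BFS from the root, enqueuing left then right child of each popped node:
  queue [24] -> pop 24, enqueue [2, 33], visited so far: [24]
  queue [2, 33] -> pop 2, enqueue [1, 11], visited so far: [24, 2]
  queue [33, 1, 11] -> pop 33, enqueue [28, 34], visited so far: [24, 2, 33]
  queue [1, 11, 28, 34] -> pop 1, enqueue [none], visited so far: [24, 2, 33, 1]
  queue [11, 28, 34] -> pop 11, enqueue [17], visited so far: [24, 2, 33, 1, 11]
  queue [28, 34, 17] -> pop 28, enqueue [none], visited so far: [24, 2, 33, 1, 11, 28]
  queue [34, 17] -> pop 34, enqueue [none], visited so far: [24, 2, 33, 1, 11, 28, 34]
  queue [17] -> pop 17, enqueue [none], visited so far: [24, 2, 33, 1, 11, 28, 34, 17]
Result: [24, 2, 33, 1, 11, 28, 34, 17]


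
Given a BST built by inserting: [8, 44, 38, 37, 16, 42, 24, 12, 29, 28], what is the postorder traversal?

Tree insertion order: [8, 44, 38, 37, 16, 42, 24, 12, 29, 28]
Tree (level-order array): [8, None, 44, 38, None, 37, 42, 16, None, None, None, 12, 24, None, None, None, 29, 28]
Postorder traversal: [12, 28, 29, 24, 16, 37, 42, 38, 44, 8]


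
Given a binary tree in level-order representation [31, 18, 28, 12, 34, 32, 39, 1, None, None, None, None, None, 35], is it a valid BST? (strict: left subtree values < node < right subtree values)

Level-order array: [31, 18, 28, 12, 34, 32, 39, 1, None, None, None, None, None, 35]
Validate using subtree bounds (lo, hi): at each node, require lo < value < hi,
then recurse left with hi=value and right with lo=value.
Preorder trace (stopping at first violation):
  at node 31 with bounds (-inf, +inf): OK
  at node 18 with bounds (-inf, 31): OK
  at node 12 with bounds (-inf, 18): OK
  at node 1 with bounds (-inf, 12): OK
  at node 34 with bounds (18, 31): VIOLATION
Node 34 violates its bound: not (18 < 34 < 31).
Result: Not a valid BST


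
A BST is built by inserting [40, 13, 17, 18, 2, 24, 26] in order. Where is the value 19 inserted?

Starting tree (level order): [40, 13, None, 2, 17, None, None, None, 18, None, 24, None, 26]
Insertion path: 40 -> 13 -> 17 -> 18 -> 24
Result: insert 19 as left child of 24
Final tree (level order): [40, 13, None, 2, 17, None, None, None, 18, None, 24, 19, 26]


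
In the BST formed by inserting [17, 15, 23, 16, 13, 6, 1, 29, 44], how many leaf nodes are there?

Tree built from: [17, 15, 23, 16, 13, 6, 1, 29, 44]
Tree (level-order array): [17, 15, 23, 13, 16, None, 29, 6, None, None, None, None, 44, 1]
Rule: A leaf has 0 children.
Per-node child counts:
  node 17: 2 child(ren)
  node 15: 2 child(ren)
  node 13: 1 child(ren)
  node 6: 1 child(ren)
  node 1: 0 child(ren)
  node 16: 0 child(ren)
  node 23: 1 child(ren)
  node 29: 1 child(ren)
  node 44: 0 child(ren)
Matching nodes: [1, 16, 44]
Count of leaf nodes: 3


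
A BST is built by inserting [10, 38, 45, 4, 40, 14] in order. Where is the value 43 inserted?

Starting tree (level order): [10, 4, 38, None, None, 14, 45, None, None, 40]
Insertion path: 10 -> 38 -> 45 -> 40
Result: insert 43 as right child of 40
Final tree (level order): [10, 4, 38, None, None, 14, 45, None, None, 40, None, None, 43]


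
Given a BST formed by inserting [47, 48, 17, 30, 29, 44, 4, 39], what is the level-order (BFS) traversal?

Tree insertion order: [47, 48, 17, 30, 29, 44, 4, 39]
Tree (level-order array): [47, 17, 48, 4, 30, None, None, None, None, 29, 44, None, None, 39]
BFS from the root, enqueuing left then right child of each popped node:
  queue [47] -> pop 47, enqueue [17, 48], visited so far: [47]
  queue [17, 48] -> pop 17, enqueue [4, 30], visited so far: [47, 17]
  queue [48, 4, 30] -> pop 48, enqueue [none], visited so far: [47, 17, 48]
  queue [4, 30] -> pop 4, enqueue [none], visited so far: [47, 17, 48, 4]
  queue [30] -> pop 30, enqueue [29, 44], visited so far: [47, 17, 48, 4, 30]
  queue [29, 44] -> pop 29, enqueue [none], visited so far: [47, 17, 48, 4, 30, 29]
  queue [44] -> pop 44, enqueue [39], visited so far: [47, 17, 48, 4, 30, 29, 44]
  queue [39] -> pop 39, enqueue [none], visited so far: [47, 17, 48, 4, 30, 29, 44, 39]
Result: [47, 17, 48, 4, 30, 29, 44, 39]


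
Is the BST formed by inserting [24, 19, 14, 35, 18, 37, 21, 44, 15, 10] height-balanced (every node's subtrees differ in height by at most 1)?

Tree (level-order array): [24, 19, 35, 14, 21, None, 37, 10, 18, None, None, None, 44, None, None, 15]
Definition: a tree is height-balanced if, at every node, |h(left) - h(right)| <= 1 (empty subtree has height -1).
Bottom-up per-node check:
  node 10: h_left=-1, h_right=-1, diff=0 [OK], height=0
  node 15: h_left=-1, h_right=-1, diff=0 [OK], height=0
  node 18: h_left=0, h_right=-1, diff=1 [OK], height=1
  node 14: h_left=0, h_right=1, diff=1 [OK], height=2
  node 21: h_left=-1, h_right=-1, diff=0 [OK], height=0
  node 19: h_left=2, h_right=0, diff=2 [FAIL (|2-0|=2 > 1)], height=3
  node 44: h_left=-1, h_right=-1, diff=0 [OK], height=0
  node 37: h_left=-1, h_right=0, diff=1 [OK], height=1
  node 35: h_left=-1, h_right=1, diff=2 [FAIL (|-1-1|=2 > 1)], height=2
  node 24: h_left=3, h_right=2, diff=1 [OK], height=4
Node 19 violates the condition: |2 - 0| = 2 > 1.
Result: Not balanced


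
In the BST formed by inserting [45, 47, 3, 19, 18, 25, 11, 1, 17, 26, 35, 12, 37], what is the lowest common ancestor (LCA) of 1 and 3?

Tree insertion order: [45, 47, 3, 19, 18, 25, 11, 1, 17, 26, 35, 12, 37]
Tree (level-order array): [45, 3, 47, 1, 19, None, None, None, None, 18, 25, 11, None, None, 26, None, 17, None, 35, 12, None, None, 37]
In a BST, the LCA of p=1, q=3 is the first node v on the
root-to-leaf path with p <= v <= q (go left if both < v, right if both > v).
Walk from root:
  at 45: both 1 and 3 < 45, go left
  at 3: 1 <= 3 <= 3, this is the LCA
LCA = 3


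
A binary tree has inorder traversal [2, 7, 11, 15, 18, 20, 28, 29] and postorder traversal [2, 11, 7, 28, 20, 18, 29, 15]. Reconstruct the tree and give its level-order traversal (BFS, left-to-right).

Inorder:   [2, 7, 11, 15, 18, 20, 28, 29]
Postorder: [2, 11, 7, 28, 20, 18, 29, 15]
Algorithm: postorder visits root last, so walk postorder right-to-left;
each value is the root of the current inorder slice — split it at that
value, recurse on the right subtree first, then the left.
Recursive splits:
  root=15; inorder splits into left=[2, 7, 11], right=[18, 20, 28, 29]
  root=29; inorder splits into left=[18, 20, 28], right=[]
  root=18; inorder splits into left=[], right=[20, 28]
  root=20; inorder splits into left=[], right=[28]
  root=28; inorder splits into left=[], right=[]
  root=7; inorder splits into left=[2], right=[11]
  root=11; inorder splits into left=[], right=[]
  root=2; inorder splits into left=[], right=[]
Reconstructed level-order: [15, 7, 29, 2, 11, 18, 20, 28]


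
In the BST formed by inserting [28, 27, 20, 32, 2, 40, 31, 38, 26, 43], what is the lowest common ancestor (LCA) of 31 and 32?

Tree insertion order: [28, 27, 20, 32, 2, 40, 31, 38, 26, 43]
Tree (level-order array): [28, 27, 32, 20, None, 31, 40, 2, 26, None, None, 38, 43]
In a BST, the LCA of p=31, q=32 is the first node v on the
root-to-leaf path with p <= v <= q (go left if both < v, right if both > v).
Walk from root:
  at 28: both 31 and 32 > 28, go right
  at 32: 31 <= 32 <= 32, this is the LCA
LCA = 32


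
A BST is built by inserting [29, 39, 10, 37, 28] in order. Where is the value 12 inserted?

Starting tree (level order): [29, 10, 39, None, 28, 37]
Insertion path: 29 -> 10 -> 28
Result: insert 12 as left child of 28
Final tree (level order): [29, 10, 39, None, 28, 37, None, 12]


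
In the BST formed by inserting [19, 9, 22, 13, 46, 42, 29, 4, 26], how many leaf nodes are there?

Tree built from: [19, 9, 22, 13, 46, 42, 29, 4, 26]
Tree (level-order array): [19, 9, 22, 4, 13, None, 46, None, None, None, None, 42, None, 29, None, 26]
Rule: A leaf has 0 children.
Per-node child counts:
  node 19: 2 child(ren)
  node 9: 2 child(ren)
  node 4: 0 child(ren)
  node 13: 0 child(ren)
  node 22: 1 child(ren)
  node 46: 1 child(ren)
  node 42: 1 child(ren)
  node 29: 1 child(ren)
  node 26: 0 child(ren)
Matching nodes: [4, 13, 26]
Count of leaf nodes: 3


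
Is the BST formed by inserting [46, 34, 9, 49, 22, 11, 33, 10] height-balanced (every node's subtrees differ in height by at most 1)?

Tree (level-order array): [46, 34, 49, 9, None, None, None, None, 22, 11, 33, 10]
Definition: a tree is height-balanced if, at every node, |h(left) - h(right)| <= 1 (empty subtree has height -1).
Bottom-up per-node check:
  node 10: h_left=-1, h_right=-1, diff=0 [OK], height=0
  node 11: h_left=0, h_right=-1, diff=1 [OK], height=1
  node 33: h_left=-1, h_right=-1, diff=0 [OK], height=0
  node 22: h_left=1, h_right=0, diff=1 [OK], height=2
  node 9: h_left=-1, h_right=2, diff=3 [FAIL (|-1-2|=3 > 1)], height=3
  node 34: h_left=3, h_right=-1, diff=4 [FAIL (|3--1|=4 > 1)], height=4
  node 49: h_left=-1, h_right=-1, diff=0 [OK], height=0
  node 46: h_left=4, h_right=0, diff=4 [FAIL (|4-0|=4 > 1)], height=5
Node 9 violates the condition: |-1 - 2| = 3 > 1.
Result: Not balanced


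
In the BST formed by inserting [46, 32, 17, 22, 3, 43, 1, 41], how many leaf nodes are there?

Tree built from: [46, 32, 17, 22, 3, 43, 1, 41]
Tree (level-order array): [46, 32, None, 17, 43, 3, 22, 41, None, 1]
Rule: A leaf has 0 children.
Per-node child counts:
  node 46: 1 child(ren)
  node 32: 2 child(ren)
  node 17: 2 child(ren)
  node 3: 1 child(ren)
  node 1: 0 child(ren)
  node 22: 0 child(ren)
  node 43: 1 child(ren)
  node 41: 0 child(ren)
Matching nodes: [1, 22, 41]
Count of leaf nodes: 3


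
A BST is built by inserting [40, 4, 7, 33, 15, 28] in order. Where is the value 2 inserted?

Starting tree (level order): [40, 4, None, None, 7, None, 33, 15, None, None, 28]
Insertion path: 40 -> 4
Result: insert 2 as left child of 4
Final tree (level order): [40, 4, None, 2, 7, None, None, None, 33, 15, None, None, 28]


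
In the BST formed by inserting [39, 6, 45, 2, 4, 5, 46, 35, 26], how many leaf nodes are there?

Tree built from: [39, 6, 45, 2, 4, 5, 46, 35, 26]
Tree (level-order array): [39, 6, 45, 2, 35, None, 46, None, 4, 26, None, None, None, None, 5]
Rule: A leaf has 0 children.
Per-node child counts:
  node 39: 2 child(ren)
  node 6: 2 child(ren)
  node 2: 1 child(ren)
  node 4: 1 child(ren)
  node 5: 0 child(ren)
  node 35: 1 child(ren)
  node 26: 0 child(ren)
  node 45: 1 child(ren)
  node 46: 0 child(ren)
Matching nodes: [5, 26, 46]
Count of leaf nodes: 3


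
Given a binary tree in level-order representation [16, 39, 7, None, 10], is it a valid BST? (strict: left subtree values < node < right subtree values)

Level-order array: [16, 39, 7, None, 10]
Validate using subtree bounds (lo, hi): at each node, require lo < value < hi,
then recurse left with hi=value and right with lo=value.
Preorder trace (stopping at first violation):
  at node 16 with bounds (-inf, +inf): OK
  at node 39 with bounds (-inf, 16): VIOLATION
Node 39 violates its bound: not (-inf < 39 < 16).
Result: Not a valid BST


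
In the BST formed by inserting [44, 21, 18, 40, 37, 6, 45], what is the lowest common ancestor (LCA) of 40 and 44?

Tree insertion order: [44, 21, 18, 40, 37, 6, 45]
Tree (level-order array): [44, 21, 45, 18, 40, None, None, 6, None, 37]
In a BST, the LCA of p=40, q=44 is the first node v on the
root-to-leaf path with p <= v <= q (go left if both < v, right if both > v).
Walk from root:
  at 44: 40 <= 44 <= 44, this is the LCA
LCA = 44


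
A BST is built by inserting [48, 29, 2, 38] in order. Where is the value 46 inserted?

Starting tree (level order): [48, 29, None, 2, 38]
Insertion path: 48 -> 29 -> 38
Result: insert 46 as right child of 38
Final tree (level order): [48, 29, None, 2, 38, None, None, None, 46]


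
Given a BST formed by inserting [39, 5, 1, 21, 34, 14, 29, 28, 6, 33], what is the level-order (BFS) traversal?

Tree insertion order: [39, 5, 1, 21, 34, 14, 29, 28, 6, 33]
Tree (level-order array): [39, 5, None, 1, 21, None, None, 14, 34, 6, None, 29, None, None, None, 28, 33]
BFS from the root, enqueuing left then right child of each popped node:
  queue [39] -> pop 39, enqueue [5], visited so far: [39]
  queue [5] -> pop 5, enqueue [1, 21], visited so far: [39, 5]
  queue [1, 21] -> pop 1, enqueue [none], visited so far: [39, 5, 1]
  queue [21] -> pop 21, enqueue [14, 34], visited so far: [39, 5, 1, 21]
  queue [14, 34] -> pop 14, enqueue [6], visited so far: [39, 5, 1, 21, 14]
  queue [34, 6] -> pop 34, enqueue [29], visited so far: [39, 5, 1, 21, 14, 34]
  queue [6, 29] -> pop 6, enqueue [none], visited so far: [39, 5, 1, 21, 14, 34, 6]
  queue [29] -> pop 29, enqueue [28, 33], visited so far: [39, 5, 1, 21, 14, 34, 6, 29]
  queue [28, 33] -> pop 28, enqueue [none], visited so far: [39, 5, 1, 21, 14, 34, 6, 29, 28]
  queue [33] -> pop 33, enqueue [none], visited so far: [39, 5, 1, 21, 14, 34, 6, 29, 28, 33]
Result: [39, 5, 1, 21, 14, 34, 6, 29, 28, 33]


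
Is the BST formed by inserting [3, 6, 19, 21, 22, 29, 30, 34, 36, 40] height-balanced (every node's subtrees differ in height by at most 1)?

Tree (level-order array): [3, None, 6, None, 19, None, 21, None, 22, None, 29, None, 30, None, 34, None, 36, None, 40]
Definition: a tree is height-balanced if, at every node, |h(left) - h(right)| <= 1 (empty subtree has height -1).
Bottom-up per-node check:
  node 40: h_left=-1, h_right=-1, diff=0 [OK], height=0
  node 36: h_left=-1, h_right=0, diff=1 [OK], height=1
  node 34: h_left=-1, h_right=1, diff=2 [FAIL (|-1-1|=2 > 1)], height=2
  node 30: h_left=-1, h_right=2, diff=3 [FAIL (|-1-2|=3 > 1)], height=3
  node 29: h_left=-1, h_right=3, diff=4 [FAIL (|-1-3|=4 > 1)], height=4
  node 22: h_left=-1, h_right=4, diff=5 [FAIL (|-1-4|=5 > 1)], height=5
  node 21: h_left=-1, h_right=5, diff=6 [FAIL (|-1-5|=6 > 1)], height=6
  node 19: h_left=-1, h_right=6, diff=7 [FAIL (|-1-6|=7 > 1)], height=7
  node 6: h_left=-1, h_right=7, diff=8 [FAIL (|-1-7|=8 > 1)], height=8
  node 3: h_left=-1, h_right=8, diff=9 [FAIL (|-1-8|=9 > 1)], height=9
Node 34 violates the condition: |-1 - 1| = 2 > 1.
Result: Not balanced


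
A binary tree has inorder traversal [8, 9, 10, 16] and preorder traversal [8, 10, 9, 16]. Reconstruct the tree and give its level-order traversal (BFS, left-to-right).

Inorder:  [8, 9, 10, 16]
Preorder: [8, 10, 9, 16]
Algorithm: preorder visits root first, so consume preorder in order;
for each root, split the current inorder slice at that value into
left-subtree inorder and right-subtree inorder, then recurse.
Recursive splits:
  root=8; inorder splits into left=[], right=[9, 10, 16]
  root=10; inorder splits into left=[9], right=[16]
  root=9; inorder splits into left=[], right=[]
  root=16; inorder splits into left=[], right=[]
Reconstructed level-order: [8, 10, 9, 16]


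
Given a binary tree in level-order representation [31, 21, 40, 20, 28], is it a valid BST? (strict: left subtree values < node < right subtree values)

Level-order array: [31, 21, 40, 20, 28]
Validate using subtree bounds (lo, hi): at each node, require lo < value < hi,
then recurse left with hi=value and right with lo=value.
Preorder trace (stopping at first violation):
  at node 31 with bounds (-inf, +inf): OK
  at node 21 with bounds (-inf, 31): OK
  at node 20 with bounds (-inf, 21): OK
  at node 28 with bounds (21, 31): OK
  at node 40 with bounds (31, +inf): OK
No violation found at any node.
Result: Valid BST


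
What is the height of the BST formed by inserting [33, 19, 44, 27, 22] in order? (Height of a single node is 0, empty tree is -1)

Insertion order: [33, 19, 44, 27, 22]
Tree (level-order array): [33, 19, 44, None, 27, None, None, 22]
Compute height bottom-up (empty subtree = -1):
  height(22) = 1 + max(-1, -1) = 0
  height(27) = 1 + max(0, -1) = 1
  height(19) = 1 + max(-1, 1) = 2
  height(44) = 1 + max(-1, -1) = 0
  height(33) = 1 + max(2, 0) = 3
Height = 3


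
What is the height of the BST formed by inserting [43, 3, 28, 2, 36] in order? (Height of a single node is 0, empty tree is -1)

Insertion order: [43, 3, 28, 2, 36]
Tree (level-order array): [43, 3, None, 2, 28, None, None, None, 36]
Compute height bottom-up (empty subtree = -1):
  height(2) = 1 + max(-1, -1) = 0
  height(36) = 1 + max(-1, -1) = 0
  height(28) = 1 + max(-1, 0) = 1
  height(3) = 1 + max(0, 1) = 2
  height(43) = 1 + max(2, -1) = 3
Height = 3


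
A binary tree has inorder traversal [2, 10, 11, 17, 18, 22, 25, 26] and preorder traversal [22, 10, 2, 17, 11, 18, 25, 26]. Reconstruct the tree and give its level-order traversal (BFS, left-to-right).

Inorder:  [2, 10, 11, 17, 18, 22, 25, 26]
Preorder: [22, 10, 2, 17, 11, 18, 25, 26]
Algorithm: preorder visits root first, so consume preorder in order;
for each root, split the current inorder slice at that value into
left-subtree inorder and right-subtree inorder, then recurse.
Recursive splits:
  root=22; inorder splits into left=[2, 10, 11, 17, 18], right=[25, 26]
  root=10; inorder splits into left=[2], right=[11, 17, 18]
  root=2; inorder splits into left=[], right=[]
  root=17; inorder splits into left=[11], right=[18]
  root=11; inorder splits into left=[], right=[]
  root=18; inorder splits into left=[], right=[]
  root=25; inorder splits into left=[], right=[26]
  root=26; inorder splits into left=[], right=[]
Reconstructed level-order: [22, 10, 25, 2, 17, 26, 11, 18]


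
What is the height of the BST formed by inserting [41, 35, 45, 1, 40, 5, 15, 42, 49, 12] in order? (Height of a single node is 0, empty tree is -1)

Insertion order: [41, 35, 45, 1, 40, 5, 15, 42, 49, 12]
Tree (level-order array): [41, 35, 45, 1, 40, 42, 49, None, 5, None, None, None, None, None, None, None, 15, 12]
Compute height bottom-up (empty subtree = -1):
  height(12) = 1 + max(-1, -1) = 0
  height(15) = 1 + max(0, -1) = 1
  height(5) = 1 + max(-1, 1) = 2
  height(1) = 1 + max(-1, 2) = 3
  height(40) = 1 + max(-1, -1) = 0
  height(35) = 1 + max(3, 0) = 4
  height(42) = 1 + max(-1, -1) = 0
  height(49) = 1 + max(-1, -1) = 0
  height(45) = 1 + max(0, 0) = 1
  height(41) = 1 + max(4, 1) = 5
Height = 5


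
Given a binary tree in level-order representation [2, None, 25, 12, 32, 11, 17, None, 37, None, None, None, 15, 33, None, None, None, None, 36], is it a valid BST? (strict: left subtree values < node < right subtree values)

Level-order array: [2, None, 25, 12, 32, 11, 17, None, 37, None, None, None, 15, 33, None, None, None, None, 36]
Validate using subtree bounds (lo, hi): at each node, require lo < value < hi,
then recurse left with hi=value and right with lo=value.
Preorder trace (stopping at first violation):
  at node 2 with bounds (-inf, +inf): OK
  at node 25 with bounds (2, +inf): OK
  at node 12 with bounds (2, 25): OK
  at node 11 with bounds (2, 12): OK
  at node 17 with bounds (12, 25): OK
  at node 15 with bounds (17, 25): VIOLATION
Node 15 violates its bound: not (17 < 15 < 25).
Result: Not a valid BST


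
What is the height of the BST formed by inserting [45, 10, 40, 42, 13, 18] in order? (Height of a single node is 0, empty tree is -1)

Insertion order: [45, 10, 40, 42, 13, 18]
Tree (level-order array): [45, 10, None, None, 40, 13, 42, None, 18]
Compute height bottom-up (empty subtree = -1):
  height(18) = 1 + max(-1, -1) = 0
  height(13) = 1 + max(-1, 0) = 1
  height(42) = 1 + max(-1, -1) = 0
  height(40) = 1 + max(1, 0) = 2
  height(10) = 1 + max(-1, 2) = 3
  height(45) = 1 + max(3, -1) = 4
Height = 4


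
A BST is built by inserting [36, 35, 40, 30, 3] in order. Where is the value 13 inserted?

Starting tree (level order): [36, 35, 40, 30, None, None, None, 3]
Insertion path: 36 -> 35 -> 30 -> 3
Result: insert 13 as right child of 3
Final tree (level order): [36, 35, 40, 30, None, None, None, 3, None, None, 13]


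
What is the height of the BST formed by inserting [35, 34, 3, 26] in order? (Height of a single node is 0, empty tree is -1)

Insertion order: [35, 34, 3, 26]
Tree (level-order array): [35, 34, None, 3, None, None, 26]
Compute height bottom-up (empty subtree = -1):
  height(26) = 1 + max(-1, -1) = 0
  height(3) = 1 + max(-1, 0) = 1
  height(34) = 1 + max(1, -1) = 2
  height(35) = 1 + max(2, -1) = 3
Height = 3


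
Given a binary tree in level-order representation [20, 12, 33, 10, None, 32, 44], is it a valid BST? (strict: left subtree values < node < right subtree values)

Level-order array: [20, 12, 33, 10, None, 32, 44]
Validate using subtree bounds (lo, hi): at each node, require lo < value < hi,
then recurse left with hi=value and right with lo=value.
Preorder trace (stopping at first violation):
  at node 20 with bounds (-inf, +inf): OK
  at node 12 with bounds (-inf, 20): OK
  at node 10 with bounds (-inf, 12): OK
  at node 33 with bounds (20, +inf): OK
  at node 32 with bounds (20, 33): OK
  at node 44 with bounds (33, +inf): OK
No violation found at any node.
Result: Valid BST


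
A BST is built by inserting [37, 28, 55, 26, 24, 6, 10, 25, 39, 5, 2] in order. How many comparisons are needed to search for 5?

Search path for 5: 37 -> 28 -> 26 -> 24 -> 6 -> 5
Found: True
Comparisons: 6


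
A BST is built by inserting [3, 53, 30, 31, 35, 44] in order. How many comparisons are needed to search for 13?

Search path for 13: 3 -> 53 -> 30
Found: False
Comparisons: 3


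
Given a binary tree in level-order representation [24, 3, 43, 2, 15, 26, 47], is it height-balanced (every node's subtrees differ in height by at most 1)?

Tree (level-order array): [24, 3, 43, 2, 15, 26, 47]
Definition: a tree is height-balanced if, at every node, |h(left) - h(right)| <= 1 (empty subtree has height -1).
Bottom-up per-node check:
  node 2: h_left=-1, h_right=-1, diff=0 [OK], height=0
  node 15: h_left=-1, h_right=-1, diff=0 [OK], height=0
  node 3: h_left=0, h_right=0, diff=0 [OK], height=1
  node 26: h_left=-1, h_right=-1, diff=0 [OK], height=0
  node 47: h_left=-1, h_right=-1, diff=0 [OK], height=0
  node 43: h_left=0, h_right=0, diff=0 [OK], height=1
  node 24: h_left=1, h_right=1, diff=0 [OK], height=2
All nodes satisfy the balance condition.
Result: Balanced


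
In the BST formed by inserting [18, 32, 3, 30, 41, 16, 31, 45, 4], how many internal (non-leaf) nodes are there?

Tree built from: [18, 32, 3, 30, 41, 16, 31, 45, 4]
Tree (level-order array): [18, 3, 32, None, 16, 30, 41, 4, None, None, 31, None, 45]
Rule: An internal node has at least one child.
Per-node child counts:
  node 18: 2 child(ren)
  node 3: 1 child(ren)
  node 16: 1 child(ren)
  node 4: 0 child(ren)
  node 32: 2 child(ren)
  node 30: 1 child(ren)
  node 31: 0 child(ren)
  node 41: 1 child(ren)
  node 45: 0 child(ren)
Matching nodes: [18, 3, 16, 32, 30, 41]
Count of internal (non-leaf) nodes: 6


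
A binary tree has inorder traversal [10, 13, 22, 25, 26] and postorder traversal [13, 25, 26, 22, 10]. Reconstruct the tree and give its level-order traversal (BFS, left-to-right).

Inorder:   [10, 13, 22, 25, 26]
Postorder: [13, 25, 26, 22, 10]
Algorithm: postorder visits root last, so walk postorder right-to-left;
each value is the root of the current inorder slice — split it at that
value, recurse on the right subtree first, then the left.
Recursive splits:
  root=10; inorder splits into left=[], right=[13, 22, 25, 26]
  root=22; inorder splits into left=[13], right=[25, 26]
  root=26; inorder splits into left=[25], right=[]
  root=25; inorder splits into left=[], right=[]
  root=13; inorder splits into left=[], right=[]
Reconstructed level-order: [10, 22, 13, 26, 25]


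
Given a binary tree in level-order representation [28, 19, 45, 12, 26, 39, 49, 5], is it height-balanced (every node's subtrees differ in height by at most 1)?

Tree (level-order array): [28, 19, 45, 12, 26, 39, 49, 5]
Definition: a tree is height-balanced if, at every node, |h(left) - h(right)| <= 1 (empty subtree has height -1).
Bottom-up per-node check:
  node 5: h_left=-1, h_right=-1, diff=0 [OK], height=0
  node 12: h_left=0, h_right=-1, diff=1 [OK], height=1
  node 26: h_left=-1, h_right=-1, diff=0 [OK], height=0
  node 19: h_left=1, h_right=0, diff=1 [OK], height=2
  node 39: h_left=-1, h_right=-1, diff=0 [OK], height=0
  node 49: h_left=-1, h_right=-1, diff=0 [OK], height=0
  node 45: h_left=0, h_right=0, diff=0 [OK], height=1
  node 28: h_left=2, h_right=1, diff=1 [OK], height=3
All nodes satisfy the balance condition.
Result: Balanced


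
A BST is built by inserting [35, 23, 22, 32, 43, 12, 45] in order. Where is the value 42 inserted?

Starting tree (level order): [35, 23, 43, 22, 32, None, 45, 12]
Insertion path: 35 -> 43
Result: insert 42 as left child of 43
Final tree (level order): [35, 23, 43, 22, 32, 42, 45, 12]


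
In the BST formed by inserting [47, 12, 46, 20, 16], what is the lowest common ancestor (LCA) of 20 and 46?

Tree insertion order: [47, 12, 46, 20, 16]
Tree (level-order array): [47, 12, None, None, 46, 20, None, 16]
In a BST, the LCA of p=20, q=46 is the first node v on the
root-to-leaf path with p <= v <= q (go left if both < v, right if both > v).
Walk from root:
  at 47: both 20 and 46 < 47, go left
  at 12: both 20 and 46 > 12, go right
  at 46: 20 <= 46 <= 46, this is the LCA
LCA = 46


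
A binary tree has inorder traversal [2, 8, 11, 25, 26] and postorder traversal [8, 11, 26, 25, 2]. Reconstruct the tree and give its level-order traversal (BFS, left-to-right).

Inorder:   [2, 8, 11, 25, 26]
Postorder: [8, 11, 26, 25, 2]
Algorithm: postorder visits root last, so walk postorder right-to-left;
each value is the root of the current inorder slice — split it at that
value, recurse on the right subtree first, then the left.
Recursive splits:
  root=2; inorder splits into left=[], right=[8, 11, 25, 26]
  root=25; inorder splits into left=[8, 11], right=[26]
  root=26; inorder splits into left=[], right=[]
  root=11; inorder splits into left=[8], right=[]
  root=8; inorder splits into left=[], right=[]
Reconstructed level-order: [2, 25, 11, 26, 8]


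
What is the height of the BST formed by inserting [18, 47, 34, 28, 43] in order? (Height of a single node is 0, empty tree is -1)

Insertion order: [18, 47, 34, 28, 43]
Tree (level-order array): [18, None, 47, 34, None, 28, 43]
Compute height bottom-up (empty subtree = -1):
  height(28) = 1 + max(-1, -1) = 0
  height(43) = 1 + max(-1, -1) = 0
  height(34) = 1 + max(0, 0) = 1
  height(47) = 1 + max(1, -1) = 2
  height(18) = 1 + max(-1, 2) = 3
Height = 3


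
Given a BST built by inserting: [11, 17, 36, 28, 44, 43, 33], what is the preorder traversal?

Tree insertion order: [11, 17, 36, 28, 44, 43, 33]
Tree (level-order array): [11, None, 17, None, 36, 28, 44, None, 33, 43]
Preorder traversal: [11, 17, 36, 28, 33, 44, 43]


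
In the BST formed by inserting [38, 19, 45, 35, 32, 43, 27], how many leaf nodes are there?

Tree built from: [38, 19, 45, 35, 32, 43, 27]
Tree (level-order array): [38, 19, 45, None, 35, 43, None, 32, None, None, None, 27]
Rule: A leaf has 0 children.
Per-node child counts:
  node 38: 2 child(ren)
  node 19: 1 child(ren)
  node 35: 1 child(ren)
  node 32: 1 child(ren)
  node 27: 0 child(ren)
  node 45: 1 child(ren)
  node 43: 0 child(ren)
Matching nodes: [27, 43]
Count of leaf nodes: 2


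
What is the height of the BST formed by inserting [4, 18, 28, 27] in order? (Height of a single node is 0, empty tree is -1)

Insertion order: [4, 18, 28, 27]
Tree (level-order array): [4, None, 18, None, 28, 27]
Compute height bottom-up (empty subtree = -1):
  height(27) = 1 + max(-1, -1) = 0
  height(28) = 1 + max(0, -1) = 1
  height(18) = 1 + max(-1, 1) = 2
  height(4) = 1 + max(-1, 2) = 3
Height = 3


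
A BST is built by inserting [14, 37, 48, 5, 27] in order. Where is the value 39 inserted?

Starting tree (level order): [14, 5, 37, None, None, 27, 48]
Insertion path: 14 -> 37 -> 48
Result: insert 39 as left child of 48
Final tree (level order): [14, 5, 37, None, None, 27, 48, None, None, 39]


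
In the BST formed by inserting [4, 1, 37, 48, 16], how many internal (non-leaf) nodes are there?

Tree built from: [4, 1, 37, 48, 16]
Tree (level-order array): [4, 1, 37, None, None, 16, 48]
Rule: An internal node has at least one child.
Per-node child counts:
  node 4: 2 child(ren)
  node 1: 0 child(ren)
  node 37: 2 child(ren)
  node 16: 0 child(ren)
  node 48: 0 child(ren)
Matching nodes: [4, 37]
Count of internal (non-leaf) nodes: 2


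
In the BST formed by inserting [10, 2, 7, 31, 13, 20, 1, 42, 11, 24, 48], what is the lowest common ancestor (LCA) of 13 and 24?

Tree insertion order: [10, 2, 7, 31, 13, 20, 1, 42, 11, 24, 48]
Tree (level-order array): [10, 2, 31, 1, 7, 13, 42, None, None, None, None, 11, 20, None, 48, None, None, None, 24]
In a BST, the LCA of p=13, q=24 is the first node v on the
root-to-leaf path with p <= v <= q (go left if both < v, right if both > v).
Walk from root:
  at 10: both 13 and 24 > 10, go right
  at 31: both 13 and 24 < 31, go left
  at 13: 13 <= 13 <= 24, this is the LCA
LCA = 13


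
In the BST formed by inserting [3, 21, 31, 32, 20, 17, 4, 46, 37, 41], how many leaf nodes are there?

Tree built from: [3, 21, 31, 32, 20, 17, 4, 46, 37, 41]
Tree (level-order array): [3, None, 21, 20, 31, 17, None, None, 32, 4, None, None, 46, None, None, 37, None, None, 41]
Rule: A leaf has 0 children.
Per-node child counts:
  node 3: 1 child(ren)
  node 21: 2 child(ren)
  node 20: 1 child(ren)
  node 17: 1 child(ren)
  node 4: 0 child(ren)
  node 31: 1 child(ren)
  node 32: 1 child(ren)
  node 46: 1 child(ren)
  node 37: 1 child(ren)
  node 41: 0 child(ren)
Matching nodes: [4, 41]
Count of leaf nodes: 2


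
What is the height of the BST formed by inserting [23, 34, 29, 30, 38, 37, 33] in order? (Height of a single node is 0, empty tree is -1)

Insertion order: [23, 34, 29, 30, 38, 37, 33]
Tree (level-order array): [23, None, 34, 29, 38, None, 30, 37, None, None, 33]
Compute height bottom-up (empty subtree = -1):
  height(33) = 1 + max(-1, -1) = 0
  height(30) = 1 + max(-1, 0) = 1
  height(29) = 1 + max(-1, 1) = 2
  height(37) = 1 + max(-1, -1) = 0
  height(38) = 1 + max(0, -1) = 1
  height(34) = 1 + max(2, 1) = 3
  height(23) = 1 + max(-1, 3) = 4
Height = 4


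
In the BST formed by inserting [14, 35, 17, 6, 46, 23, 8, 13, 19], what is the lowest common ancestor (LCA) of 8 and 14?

Tree insertion order: [14, 35, 17, 6, 46, 23, 8, 13, 19]
Tree (level-order array): [14, 6, 35, None, 8, 17, 46, None, 13, None, 23, None, None, None, None, 19]
In a BST, the LCA of p=8, q=14 is the first node v on the
root-to-leaf path with p <= v <= q (go left if both < v, right if both > v).
Walk from root:
  at 14: 8 <= 14 <= 14, this is the LCA
LCA = 14


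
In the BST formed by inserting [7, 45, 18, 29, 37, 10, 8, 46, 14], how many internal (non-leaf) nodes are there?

Tree built from: [7, 45, 18, 29, 37, 10, 8, 46, 14]
Tree (level-order array): [7, None, 45, 18, 46, 10, 29, None, None, 8, 14, None, 37]
Rule: An internal node has at least one child.
Per-node child counts:
  node 7: 1 child(ren)
  node 45: 2 child(ren)
  node 18: 2 child(ren)
  node 10: 2 child(ren)
  node 8: 0 child(ren)
  node 14: 0 child(ren)
  node 29: 1 child(ren)
  node 37: 0 child(ren)
  node 46: 0 child(ren)
Matching nodes: [7, 45, 18, 10, 29]
Count of internal (non-leaf) nodes: 5


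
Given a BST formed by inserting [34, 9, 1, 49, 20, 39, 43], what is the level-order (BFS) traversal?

Tree insertion order: [34, 9, 1, 49, 20, 39, 43]
Tree (level-order array): [34, 9, 49, 1, 20, 39, None, None, None, None, None, None, 43]
BFS from the root, enqueuing left then right child of each popped node:
  queue [34] -> pop 34, enqueue [9, 49], visited so far: [34]
  queue [9, 49] -> pop 9, enqueue [1, 20], visited so far: [34, 9]
  queue [49, 1, 20] -> pop 49, enqueue [39], visited so far: [34, 9, 49]
  queue [1, 20, 39] -> pop 1, enqueue [none], visited so far: [34, 9, 49, 1]
  queue [20, 39] -> pop 20, enqueue [none], visited so far: [34, 9, 49, 1, 20]
  queue [39] -> pop 39, enqueue [43], visited so far: [34, 9, 49, 1, 20, 39]
  queue [43] -> pop 43, enqueue [none], visited so far: [34, 9, 49, 1, 20, 39, 43]
Result: [34, 9, 49, 1, 20, 39, 43]
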